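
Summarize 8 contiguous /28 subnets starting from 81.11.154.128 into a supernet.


Original prefix: /28
Number of subnets: 8 = 2^3
New prefix = 28 - 3 = 25
Supernet: 81.11.154.128/25


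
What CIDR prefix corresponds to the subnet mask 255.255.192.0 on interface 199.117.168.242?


Binary: 11111111.11111111.11000000.00000000
Count leading 1s
Prefix: /18


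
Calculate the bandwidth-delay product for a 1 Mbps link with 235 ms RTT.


BDP = bandwidth * RTT
= 1 Mbps * 235 ms
= 1 * 1e6 * 235 / 1000 bits
= 235000 bits
= 29375 bytes
= 28.6865 KB
BDP = 235000 bits (29375 bytes)


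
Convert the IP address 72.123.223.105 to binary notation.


72 = 01001000
123 = 01111011
223 = 11011111
105 = 01101001
Binary: 01001000.01111011.11011111.01101001


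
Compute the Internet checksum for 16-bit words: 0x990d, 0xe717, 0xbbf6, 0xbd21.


Sum all words (with carry folding):
+ 0x990d = 0x990d
+ 0xe717 = 0x8025
+ 0xbbf6 = 0x3c1c
+ 0xbd21 = 0xf93d
One's complement: ~0xf93d
Checksum = 0x06c2


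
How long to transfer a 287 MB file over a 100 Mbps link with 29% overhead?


Effective throughput = 100 * (1 - 29/100) = 71 Mbps
File size in Mb = 287 * 8 = 2296 Mb
Time = 2296 / 71
Time = 32.338 seconds


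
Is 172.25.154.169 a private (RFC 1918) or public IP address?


RFC 1918 private ranges:
  10.0.0.0/8 (10.0.0.0 - 10.255.255.255)
  172.16.0.0/12 (172.16.0.0 - 172.31.255.255)
  192.168.0.0/16 (192.168.0.0 - 192.168.255.255)
Private (in 172.16.0.0/12)


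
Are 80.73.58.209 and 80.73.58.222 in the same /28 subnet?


Mask: 255.255.255.240
80.73.58.209 AND mask = 80.73.58.208
80.73.58.222 AND mask = 80.73.58.208
Yes, same subnet (80.73.58.208)


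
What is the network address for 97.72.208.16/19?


IP:   01100001.01001000.11010000.00010000
Mask: 11111111.11111111.11100000.00000000
AND operation:
Net:  01100001.01001000.11000000.00000000
Network: 97.72.192.0/19


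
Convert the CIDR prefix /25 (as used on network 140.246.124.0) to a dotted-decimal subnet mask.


/25 means 25 network bits, 7 host bits
Binary: 11111111111111111111111110000000
Mask: 255.255.255.128


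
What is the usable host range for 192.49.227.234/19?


Network: 192.49.224.0
Broadcast: 192.49.255.255
First usable = network + 1
Last usable = broadcast - 1
Range: 192.49.224.1 to 192.49.255.254


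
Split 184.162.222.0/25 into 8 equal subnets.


New prefix = 25 + 3 = 28
Each subnet has 16 addresses
  184.162.222.0/28
  184.162.222.16/28
  184.162.222.32/28
  184.162.222.48/28
  184.162.222.64/28
  184.162.222.80/28
  184.162.222.96/28
  184.162.222.112/28
Subnets: 184.162.222.0/28, 184.162.222.16/28, 184.162.222.32/28, 184.162.222.48/28, 184.162.222.64/28, 184.162.222.80/28, 184.162.222.96/28, 184.162.222.112/28


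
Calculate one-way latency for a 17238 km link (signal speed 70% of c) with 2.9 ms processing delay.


Speed = 0.7 * 3e5 km/s = 210000 km/s
Propagation delay = 17238 / 210000 = 0.0821 s = 82.0857 ms
Processing delay = 2.9 ms
Total one-way latency = 84.9857 ms


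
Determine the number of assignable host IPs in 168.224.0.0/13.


Host bits = 32 - 13 = 19
Total addresses = 2^19 = 524288
Usable = total - 2 (network and broadcast)
Usable hosts: 524286


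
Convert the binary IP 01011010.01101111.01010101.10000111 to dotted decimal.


01011010 = 90
01101111 = 111
01010101 = 85
10000111 = 135
IP: 90.111.85.135


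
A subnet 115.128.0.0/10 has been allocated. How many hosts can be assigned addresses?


Host bits = 32 - 10 = 22
Total addresses = 2^22 = 4194304
Usable = total - 2 (network and broadcast)
Usable hosts: 4194302


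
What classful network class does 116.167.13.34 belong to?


First octet: 116
Binary: 01110100
0xxxxxxx -> Class A (1-126)
Class A, default mask 255.0.0.0 (/8)


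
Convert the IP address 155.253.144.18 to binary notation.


155 = 10011011
253 = 11111101
144 = 10010000
18 = 00010010
Binary: 10011011.11111101.10010000.00010010


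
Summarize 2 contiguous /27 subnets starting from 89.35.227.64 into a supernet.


Original prefix: /27
Number of subnets: 2 = 2^1
New prefix = 27 - 1 = 26
Supernet: 89.35.227.64/26


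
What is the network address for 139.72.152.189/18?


IP:   10001011.01001000.10011000.10111101
Mask: 11111111.11111111.11000000.00000000
AND operation:
Net:  10001011.01001000.10000000.00000000
Network: 139.72.128.0/18


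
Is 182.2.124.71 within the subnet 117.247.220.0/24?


Subnet network: 117.247.220.0
Test IP AND mask: 182.2.124.0
No, 182.2.124.71 is not in 117.247.220.0/24


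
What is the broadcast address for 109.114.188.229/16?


Network: 109.114.0.0/16
Host bits = 16
Set all host bits to 1:
Broadcast: 109.114.255.255


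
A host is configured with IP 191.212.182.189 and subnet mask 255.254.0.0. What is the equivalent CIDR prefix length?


Binary: 11111111.11111110.00000000.00000000
Count leading 1s
Prefix: /15


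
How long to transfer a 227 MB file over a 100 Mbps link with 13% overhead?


Effective throughput = 100 * (1 - 13/100) = 87 Mbps
File size in Mb = 227 * 8 = 1816 Mb
Time = 1816 / 87
Time = 20.8736 seconds


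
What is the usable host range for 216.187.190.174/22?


Network: 216.187.188.0
Broadcast: 216.187.191.255
First usable = network + 1
Last usable = broadcast - 1
Range: 216.187.188.1 to 216.187.191.254


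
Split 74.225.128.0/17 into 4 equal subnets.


New prefix = 17 + 2 = 19
Each subnet has 8192 addresses
  74.225.128.0/19
  74.225.160.0/19
  74.225.192.0/19
  74.225.224.0/19
Subnets: 74.225.128.0/19, 74.225.160.0/19, 74.225.192.0/19, 74.225.224.0/19


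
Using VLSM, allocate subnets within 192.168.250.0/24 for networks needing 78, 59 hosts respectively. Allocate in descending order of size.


78 hosts -> /25 (126 usable): 192.168.250.0/25
59 hosts -> /26 (62 usable): 192.168.250.128/26
Allocation: 192.168.250.0/25 (78 hosts, 126 usable); 192.168.250.128/26 (59 hosts, 62 usable)


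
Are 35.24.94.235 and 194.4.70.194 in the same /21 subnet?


Mask: 255.255.248.0
35.24.94.235 AND mask = 35.24.88.0
194.4.70.194 AND mask = 194.4.64.0
No, different subnets (35.24.88.0 vs 194.4.64.0)


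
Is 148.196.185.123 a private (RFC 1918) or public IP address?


RFC 1918 private ranges:
  10.0.0.0/8 (10.0.0.0 - 10.255.255.255)
  172.16.0.0/12 (172.16.0.0 - 172.31.255.255)
  192.168.0.0/16 (192.168.0.0 - 192.168.255.255)
Public (not in any RFC 1918 range)


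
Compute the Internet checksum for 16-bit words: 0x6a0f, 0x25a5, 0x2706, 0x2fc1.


Sum all words (with carry folding):
+ 0x6a0f = 0x6a0f
+ 0x25a5 = 0x8fb4
+ 0x2706 = 0xb6ba
+ 0x2fc1 = 0xe67b
One's complement: ~0xe67b
Checksum = 0x1984


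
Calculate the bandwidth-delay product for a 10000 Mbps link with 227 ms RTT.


BDP = bandwidth * RTT
= 10000 Mbps * 227 ms
= 10000 * 1e6 * 227 / 1000 bits
= 2270000000 bits
= 283750000 bytes
= 277099.6094 KB
BDP = 2270000000 bits (283750000 bytes)


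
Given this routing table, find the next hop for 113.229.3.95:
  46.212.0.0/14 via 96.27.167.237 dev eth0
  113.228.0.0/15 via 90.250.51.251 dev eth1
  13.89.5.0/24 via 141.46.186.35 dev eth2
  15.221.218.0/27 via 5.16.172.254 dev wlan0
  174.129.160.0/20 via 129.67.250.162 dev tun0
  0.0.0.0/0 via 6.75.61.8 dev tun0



Longest prefix match for 113.229.3.95:
  /14 46.212.0.0: no
  /15 113.228.0.0: MATCH
  /24 13.89.5.0: no
  /27 15.221.218.0: no
  /20 174.129.160.0: no
  /0 0.0.0.0: MATCH
Selected: next-hop 90.250.51.251 via eth1 (matched /15)


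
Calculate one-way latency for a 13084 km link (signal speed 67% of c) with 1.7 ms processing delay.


Speed = 0.67 * 3e5 km/s = 201000 km/s
Propagation delay = 13084 / 201000 = 0.0651 s = 65.0945 ms
Processing delay = 1.7 ms
Total one-way latency = 66.7945 ms


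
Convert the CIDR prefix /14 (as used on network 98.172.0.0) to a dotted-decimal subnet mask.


/14 means 14 network bits, 18 host bits
Binary: 11111111111111000000000000000000
Mask: 255.252.0.0


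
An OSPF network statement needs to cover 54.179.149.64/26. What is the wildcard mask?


Subnet mask: 255.255.255.192
Wildcard = 255.255.255.255 - subnet mask
255 - 255 = 0
255 - 255 = 0
255 - 255 = 0
255 - 192 = 63
Wildcard: 0.0.0.63


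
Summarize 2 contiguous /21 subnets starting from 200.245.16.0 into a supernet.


Original prefix: /21
Number of subnets: 2 = 2^1
New prefix = 21 - 1 = 20
Supernet: 200.245.16.0/20


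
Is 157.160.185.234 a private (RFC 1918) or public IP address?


RFC 1918 private ranges:
  10.0.0.0/8 (10.0.0.0 - 10.255.255.255)
  172.16.0.0/12 (172.16.0.0 - 172.31.255.255)
  192.168.0.0/16 (192.168.0.0 - 192.168.255.255)
Public (not in any RFC 1918 range)


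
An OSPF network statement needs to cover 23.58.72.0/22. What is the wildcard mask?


Subnet mask: 255.255.252.0
Wildcard = 255.255.255.255 - subnet mask
255 - 255 = 0
255 - 255 = 0
255 - 252 = 3
255 - 0 = 255
Wildcard: 0.0.3.255


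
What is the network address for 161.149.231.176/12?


IP:   10100001.10010101.11100111.10110000
Mask: 11111111.11110000.00000000.00000000
AND operation:
Net:  10100001.10010000.00000000.00000000
Network: 161.144.0.0/12


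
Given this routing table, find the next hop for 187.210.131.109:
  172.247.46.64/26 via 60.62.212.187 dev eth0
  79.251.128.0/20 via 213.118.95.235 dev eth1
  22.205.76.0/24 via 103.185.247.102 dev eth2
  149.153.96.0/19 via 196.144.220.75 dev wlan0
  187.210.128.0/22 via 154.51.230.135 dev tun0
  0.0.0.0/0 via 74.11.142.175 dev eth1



Longest prefix match for 187.210.131.109:
  /26 172.247.46.64: no
  /20 79.251.128.0: no
  /24 22.205.76.0: no
  /19 149.153.96.0: no
  /22 187.210.128.0: MATCH
  /0 0.0.0.0: MATCH
Selected: next-hop 154.51.230.135 via tun0 (matched /22)


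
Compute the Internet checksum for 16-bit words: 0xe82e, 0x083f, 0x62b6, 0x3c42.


Sum all words (with carry folding):
+ 0xe82e = 0xe82e
+ 0x083f = 0xf06d
+ 0x62b6 = 0x5324
+ 0x3c42 = 0x8f66
One's complement: ~0x8f66
Checksum = 0x7099


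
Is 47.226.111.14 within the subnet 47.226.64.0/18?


Subnet network: 47.226.64.0
Test IP AND mask: 47.226.64.0
Yes, 47.226.111.14 is in 47.226.64.0/18


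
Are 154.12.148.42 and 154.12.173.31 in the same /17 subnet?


Mask: 255.255.128.0
154.12.148.42 AND mask = 154.12.128.0
154.12.173.31 AND mask = 154.12.128.0
Yes, same subnet (154.12.128.0)


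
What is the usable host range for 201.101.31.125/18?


Network: 201.101.0.0
Broadcast: 201.101.63.255
First usable = network + 1
Last usable = broadcast - 1
Range: 201.101.0.1 to 201.101.63.254


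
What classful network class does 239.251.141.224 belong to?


First octet: 239
Binary: 11101111
1110xxxx -> Class D (224-239)
Class D (multicast), default mask N/A


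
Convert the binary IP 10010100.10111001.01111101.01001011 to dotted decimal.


10010100 = 148
10111001 = 185
01111101 = 125
01001011 = 75
IP: 148.185.125.75


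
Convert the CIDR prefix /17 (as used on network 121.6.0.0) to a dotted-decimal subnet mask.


/17 means 17 network bits, 15 host bits
Binary: 11111111111111111000000000000000
Mask: 255.255.128.0


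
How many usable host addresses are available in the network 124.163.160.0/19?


Host bits = 32 - 19 = 13
Total addresses = 2^13 = 8192
Usable = total - 2 (network and broadcast)
Usable hosts: 8190


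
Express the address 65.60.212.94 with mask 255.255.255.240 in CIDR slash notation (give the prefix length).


Binary: 11111111.11111111.11111111.11110000
Count leading 1s
Prefix: /28


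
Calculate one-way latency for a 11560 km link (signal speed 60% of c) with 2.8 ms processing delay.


Speed = 0.6 * 3e5 km/s = 180000 km/s
Propagation delay = 11560 / 180000 = 0.0642 s = 64.2222 ms
Processing delay = 2.8 ms
Total one-way latency = 67.0222 ms


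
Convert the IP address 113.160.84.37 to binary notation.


113 = 01110001
160 = 10100000
84 = 01010100
37 = 00100101
Binary: 01110001.10100000.01010100.00100101


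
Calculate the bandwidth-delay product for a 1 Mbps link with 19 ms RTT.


BDP = bandwidth * RTT
= 1 Mbps * 19 ms
= 1 * 1e6 * 19 / 1000 bits
= 19000 bits
= 2375 bytes
= 2.3193 KB
BDP = 19000 bits (2375 bytes)


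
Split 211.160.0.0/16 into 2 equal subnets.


New prefix = 16 + 1 = 17
Each subnet has 32768 addresses
  211.160.0.0/17
  211.160.128.0/17
Subnets: 211.160.0.0/17, 211.160.128.0/17


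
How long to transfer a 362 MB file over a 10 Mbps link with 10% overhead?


Effective throughput = 10 * (1 - 10/100) = 9 Mbps
File size in Mb = 362 * 8 = 2896 Mb
Time = 2896 / 9
Time = 321.7778 seconds


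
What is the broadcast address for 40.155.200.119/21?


Network: 40.155.200.0/21
Host bits = 11
Set all host bits to 1:
Broadcast: 40.155.207.255


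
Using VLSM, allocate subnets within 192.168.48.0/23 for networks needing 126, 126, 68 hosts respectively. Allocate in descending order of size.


126 hosts -> /25 (126 usable): 192.168.48.0/25
126 hosts -> /25 (126 usable): 192.168.48.128/25
68 hosts -> /25 (126 usable): 192.168.49.0/25
Allocation: 192.168.48.0/25 (126 hosts, 126 usable); 192.168.48.128/25 (126 hosts, 126 usable); 192.168.49.0/25 (68 hosts, 126 usable)


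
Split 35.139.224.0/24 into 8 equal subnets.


New prefix = 24 + 3 = 27
Each subnet has 32 addresses
  35.139.224.0/27
  35.139.224.32/27
  35.139.224.64/27
  35.139.224.96/27
  35.139.224.128/27
  35.139.224.160/27
  35.139.224.192/27
  35.139.224.224/27
Subnets: 35.139.224.0/27, 35.139.224.32/27, 35.139.224.64/27, 35.139.224.96/27, 35.139.224.128/27, 35.139.224.160/27, 35.139.224.192/27, 35.139.224.224/27


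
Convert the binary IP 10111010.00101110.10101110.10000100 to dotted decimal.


10111010 = 186
00101110 = 46
10101110 = 174
10000100 = 132
IP: 186.46.174.132


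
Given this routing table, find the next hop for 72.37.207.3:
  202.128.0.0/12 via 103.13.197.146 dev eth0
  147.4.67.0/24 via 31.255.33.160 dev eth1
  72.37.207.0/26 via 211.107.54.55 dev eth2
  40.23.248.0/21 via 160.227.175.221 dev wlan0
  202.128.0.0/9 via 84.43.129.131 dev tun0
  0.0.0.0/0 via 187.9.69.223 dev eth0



Longest prefix match for 72.37.207.3:
  /12 202.128.0.0: no
  /24 147.4.67.0: no
  /26 72.37.207.0: MATCH
  /21 40.23.248.0: no
  /9 202.128.0.0: no
  /0 0.0.0.0: MATCH
Selected: next-hop 211.107.54.55 via eth2 (matched /26)


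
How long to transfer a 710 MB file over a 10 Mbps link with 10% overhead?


Effective throughput = 10 * (1 - 10/100) = 9 Mbps
File size in Mb = 710 * 8 = 5680 Mb
Time = 5680 / 9
Time = 631.1111 seconds


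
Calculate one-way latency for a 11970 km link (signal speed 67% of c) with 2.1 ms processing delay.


Speed = 0.67 * 3e5 km/s = 201000 km/s
Propagation delay = 11970 / 201000 = 0.0596 s = 59.5522 ms
Processing delay = 2.1 ms
Total one-way latency = 61.6522 ms


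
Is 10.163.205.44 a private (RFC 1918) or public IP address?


RFC 1918 private ranges:
  10.0.0.0/8 (10.0.0.0 - 10.255.255.255)
  172.16.0.0/12 (172.16.0.0 - 172.31.255.255)
  192.168.0.0/16 (192.168.0.0 - 192.168.255.255)
Private (in 10.0.0.0/8)


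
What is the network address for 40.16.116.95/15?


IP:   00101000.00010000.01110100.01011111
Mask: 11111111.11111110.00000000.00000000
AND operation:
Net:  00101000.00010000.00000000.00000000
Network: 40.16.0.0/15


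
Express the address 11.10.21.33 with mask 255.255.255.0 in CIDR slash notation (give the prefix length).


Binary: 11111111.11111111.11111111.00000000
Count leading 1s
Prefix: /24


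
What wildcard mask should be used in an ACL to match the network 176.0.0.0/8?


Subnet mask: 255.0.0.0
Wildcard = 255.255.255.255 - subnet mask
255 - 255 = 0
255 - 0 = 255
255 - 0 = 255
255 - 0 = 255
Wildcard: 0.255.255.255


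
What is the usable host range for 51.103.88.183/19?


Network: 51.103.64.0
Broadcast: 51.103.95.255
First usable = network + 1
Last usable = broadcast - 1
Range: 51.103.64.1 to 51.103.95.254


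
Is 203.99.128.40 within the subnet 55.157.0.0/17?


Subnet network: 55.157.0.0
Test IP AND mask: 203.99.128.0
No, 203.99.128.40 is not in 55.157.0.0/17


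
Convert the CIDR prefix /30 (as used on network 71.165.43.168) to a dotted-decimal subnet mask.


/30 means 30 network bits, 2 host bits
Binary: 11111111111111111111111111111100
Mask: 255.255.255.252


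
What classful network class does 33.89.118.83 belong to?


First octet: 33
Binary: 00100001
0xxxxxxx -> Class A (1-126)
Class A, default mask 255.0.0.0 (/8)


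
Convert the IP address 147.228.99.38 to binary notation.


147 = 10010011
228 = 11100100
99 = 01100011
38 = 00100110
Binary: 10010011.11100100.01100011.00100110


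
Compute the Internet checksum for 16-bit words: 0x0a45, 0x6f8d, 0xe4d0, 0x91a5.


Sum all words (with carry folding):
+ 0x0a45 = 0x0a45
+ 0x6f8d = 0x79d2
+ 0xe4d0 = 0x5ea3
+ 0x91a5 = 0xf048
One's complement: ~0xf048
Checksum = 0x0fb7


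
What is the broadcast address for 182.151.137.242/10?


Network: 182.128.0.0/10
Host bits = 22
Set all host bits to 1:
Broadcast: 182.191.255.255


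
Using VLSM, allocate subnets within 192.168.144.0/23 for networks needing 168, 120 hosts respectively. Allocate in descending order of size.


168 hosts -> /24 (254 usable): 192.168.144.0/24
120 hosts -> /25 (126 usable): 192.168.145.0/25
Allocation: 192.168.144.0/24 (168 hosts, 254 usable); 192.168.145.0/25 (120 hosts, 126 usable)


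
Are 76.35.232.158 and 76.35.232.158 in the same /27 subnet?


Mask: 255.255.255.224
76.35.232.158 AND mask = 76.35.232.128
76.35.232.158 AND mask = 76.35.232.128
Yes, same subnet (76.35.232.128)


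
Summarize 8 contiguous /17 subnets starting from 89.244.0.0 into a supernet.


Original prefix: /17
Number of subnets: 8 = 2^3
New prefix = 17 - 3 = 14
Supernet: 89.244.0.0/14


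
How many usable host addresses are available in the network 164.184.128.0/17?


Host bits = 32 - 17 = 15
Total addresses = 2^15 = 32768
Usable = total - 2 (network and broadcast)
Usable hosts: 32766


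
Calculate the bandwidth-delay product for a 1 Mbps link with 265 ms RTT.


BDP = bandwidth * RTT
= 1 Mbps * 265 ms
= 1 * 1e6 * 265 / 1000 bits
= 265000 bits
= 33125 bytes
= 32.3486 KB
BDP = 265000 bits (33125 bytes)


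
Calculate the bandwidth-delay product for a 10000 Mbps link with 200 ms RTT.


BDP = bandwidth * RTT
= 10000 Mbps * 200 ms
= 10000 * 1e6 * 200 / 1000 bits
= 2000000000 bits
= 250000000 bytes
= 244140.625 KB
BDP = 2000000000 bits (250000000 bytes)


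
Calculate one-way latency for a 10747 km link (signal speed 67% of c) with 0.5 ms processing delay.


Speed = 0.67 * 3e5 km/s = 201000 km/s
Propagation delay = 10747 / 201000 = 0.0535 s = 53.4677 ms
Processing delay = 0.5 ms
Total one-way latency = 53.9677 ms


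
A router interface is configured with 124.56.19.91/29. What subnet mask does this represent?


/29 means 29 network bits, 3 host bits
Binary: 11111111111111111111111111111000
Mask: 255.255.255.248


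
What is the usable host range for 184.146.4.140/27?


Network: 184.146.4.128
Broadcast: 184.146.4.159
First usable = network + 1
Last usable = broadcast - 1
Range: 184.146.4.129 to 184.146.4.158


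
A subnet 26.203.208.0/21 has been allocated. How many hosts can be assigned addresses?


Host bits = 32 - 21 = 11
Total addresses = 2^11 = 2048
Usable = total - 2 (network and broadcast)
Usable hosts: 2046


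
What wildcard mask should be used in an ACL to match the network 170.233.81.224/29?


Subnet mask: 255.255.255.248
Wildcard = 255.255.255.255 - subnet mask
255 - 255 = 0
255 - 255 = 0
255 - 255 = 0
255 - 248 = 7
Wildcard: 0.0.0.7


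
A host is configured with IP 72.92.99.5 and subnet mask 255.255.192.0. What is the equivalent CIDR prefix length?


Binary: 11111111.11111111.11000000.00000000
Count leading 1s
Prefix: /18


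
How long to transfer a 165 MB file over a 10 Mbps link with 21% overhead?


Effective throughput = 10 * (1 - 21/100) = 7.9 Mbps
File size in Mb = 165 * 8 = 1320 Mb
Time = 1320 / 7.9
Time = 167.0886 seconds


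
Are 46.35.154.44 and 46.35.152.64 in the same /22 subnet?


Mask: 255.255.252.0
46.35.154.44 AND mask = 46.35.152.0
46.35.152.64 AND mask = 46.35.152.0
Yes, same subnet (46.35.152.0)


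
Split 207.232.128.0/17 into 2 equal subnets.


New prefix = 17 + 1 = 18
Each subnet has 16384 addresses
  207.232.128.0/18
  207.232.192.0/18
Subnets: 207.232.128.0/18, 207.232.192.0/18


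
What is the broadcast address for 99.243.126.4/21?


Network: 99.243.120.0/21
Host bits = 11
Set all host bits to 1:
Broadcast: 99.243.127.255


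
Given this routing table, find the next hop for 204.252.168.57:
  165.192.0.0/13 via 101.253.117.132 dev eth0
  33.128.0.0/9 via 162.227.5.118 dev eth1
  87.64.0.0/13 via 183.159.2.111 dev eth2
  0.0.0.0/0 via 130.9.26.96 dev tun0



Longest prefix match for 204.252.168.57:
  /13 165.192.0.0: no
  /9 33.128.0.0: no
  /13 87.64.0.0: no
  /0 0.0.0.0: MATCH
Selected: next-hop 130.9.26.96 via tun0 (matched /0)


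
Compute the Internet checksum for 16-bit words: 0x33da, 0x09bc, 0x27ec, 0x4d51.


Sum all words (with carry folding):
+ 0x33da = 0x33da
+ 0x09bc = 0x3d96
+ 0x27ec = 0x6582
+ 0x4d51 = 0xb2d3
One's complement: ~0xb2d3
Checksum = 0x4d2c


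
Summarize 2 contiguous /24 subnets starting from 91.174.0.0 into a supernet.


Original prefix: /24
Number of subnets: 2 = 2^1
New prefix = 24 - 1 = 23
Supernet: 91.174.0.0/23


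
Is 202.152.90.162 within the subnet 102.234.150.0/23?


Subnet network: 102.234.150.0
Test IP AND mask: 202.152.90.0
No, 202.152.90.162 is not in 102.234.150.0/23


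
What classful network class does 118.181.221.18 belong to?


First octet: 118
Binary: 01110110
0xxxxxxx -> Class A (1-126)
Class A, default mask 255.0.0.0 (/8)


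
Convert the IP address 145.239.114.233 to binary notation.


145 = 10010001
239 = 11101111
114 = 01110010
233 = 11101001
Binary: 10010001.11101111.01110010.11101001


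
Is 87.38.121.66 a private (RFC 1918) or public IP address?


RFC 1918 private ranges:
  10.0.0.0/8 (10.0.0.0 - 10.255.255.255)
  172.16.0.0/12 (172.16.0.0 - 172.31.255.255)
  192.168.0.0/16 (192.168.0.0 - 192.168.255.255)
Public (not in any RFC 1918 range)


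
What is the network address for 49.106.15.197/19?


IP:   00110001.01101010.00001111.11000101
Mask: 11111111.11111111.11100000.00000000
AND operation:
Net:  00110001.01101010.00000000.00000000
Network: 49.106.0.0/19


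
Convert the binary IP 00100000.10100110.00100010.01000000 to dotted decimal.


00100000 = 32
10100110 = 166
00100010 = 34
01000000 = 64
IP: 32.166.34.64


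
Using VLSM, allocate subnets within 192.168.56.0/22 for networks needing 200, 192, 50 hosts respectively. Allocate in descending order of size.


200 hosts -> /24 (254 usable): 192.168.56.0/24
192 hosts -> /24 (254 usable): 192.168.57.0/24
50 hosts -> /26 (62 usable): 192.168.58.0/26
Allocation: 192.168.56.0/24 (200 hosts, 254 usable); 192.168.57.0/24 (192 hosts, 254 usable); 192.168.58.0/26 (50 hosts, 62 usable)


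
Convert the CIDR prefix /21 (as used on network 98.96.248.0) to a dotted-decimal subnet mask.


/21 means 21 network bits, 11 host bits
Binary: 11111111111111111111100000000000
Mask: 255.255.248.0


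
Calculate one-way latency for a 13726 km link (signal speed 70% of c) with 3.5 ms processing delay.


Speed = 0.7 * 3e5 km/s = 210000 km/s
Propagation delay = 13726 / 210000 = 0.0654 s = 65.3619 ms
Processing delay = 3.5 ms
Total one-way latency = 68.8619 ms


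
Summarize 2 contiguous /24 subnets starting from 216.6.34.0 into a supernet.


Original prefix: /24
Number of subnets: 2 = 2^1
New prefix = 24 - 1 = 23
Supernet: 216.6.34.0/23


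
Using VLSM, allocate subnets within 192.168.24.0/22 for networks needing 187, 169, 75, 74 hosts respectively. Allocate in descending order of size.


187 hosts -> /24 (254 usable): 192.168.24.0/24
169 hosts -> /24 (254 usable): 192.168.25.0/24
75 hosts -> /25 (126 usable): 192.168.26.0/25
74 hosts -> /25 (126 usable): 192.168.26.128/25
Allocation: 192.168.24.0/24 (187 hosts, 254 usable); 192.168.25.0/24 (169 hosts, 254 usable); 192.168.26.0/25 (75 hosts, 126 usable); 192.168.26.128/25 (74 hosts, 126 usable)


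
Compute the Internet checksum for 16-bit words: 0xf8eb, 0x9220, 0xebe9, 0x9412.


Sum all words (with carry folding):
+ 0xf8eb = 0xf8eb
+ 0x9220 = 0x8b0c
+ 0xebe9 = 0x76f6
+ 0x9412 = 0x0b09
One's complement: ~0x0b09
Checksum = 0xf4f6


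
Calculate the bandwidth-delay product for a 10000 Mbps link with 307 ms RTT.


BDP = bandwidth * RTT
= 10000 Mbps * 307 ms
= 10000 * 1e6 * 307 / 1000 bits
= 3070000000 bits
= 383750000 bytes
= 374755.8594 KB
BDP = 3070000000 bits (383750000 bytes)


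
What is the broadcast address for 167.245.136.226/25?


Network: 167.245.136.128/25
Host bits = 7
Set all host bits to 1:
Broadcast: 167.245.136.255


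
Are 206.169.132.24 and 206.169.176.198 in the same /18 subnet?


Mask: 255.255.192.0
206.169.132.24 AND mask = 206.169.128.0
206.169.176.198 AND mask = 206.169.128.0
Yes, same subnet (206.169.128.0)


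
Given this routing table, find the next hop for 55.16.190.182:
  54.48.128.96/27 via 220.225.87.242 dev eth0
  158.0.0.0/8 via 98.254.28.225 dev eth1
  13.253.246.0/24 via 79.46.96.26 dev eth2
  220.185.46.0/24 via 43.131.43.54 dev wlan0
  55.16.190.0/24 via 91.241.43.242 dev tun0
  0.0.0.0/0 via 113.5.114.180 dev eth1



Longest prefix match for 55.16.190.182:
  /27 54.48.128.96: no
  /8 158.0.0.0: no
  /24 13.253.246.0: no
  /24 220.185.46.0: no
  /24 55.16.190.0: MATCH
  /0 0.0.0.0: MATCH
Selected: next-hop 91.241.43.242 via tun0 (matched /24)


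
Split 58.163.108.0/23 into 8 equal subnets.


New prefix = 23 + 3 = 26
Each subnet has 64 addresses
  58.163.108.0/26
  58.163.108.64/26
  58.163.108.128/26
  58.163.108.192/26
  58.163.109.0/26
  58.163.109.64/26
  58.163.109.128/26
  58.163.109.192/26
Subnets: 58.163.108.0/26, 58.163.108.64/26, 58.163.108.128/26, 58.163.108.192/26, 58.163.109.0/26, 58.163.109.64/26, 58.163.109.128/26, 58.163.109.192/26


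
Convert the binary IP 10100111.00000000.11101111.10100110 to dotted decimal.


10100111 = 167
00000000 = 0
11101111 = 239
10100110 = 166
IP: 167.0.239.166


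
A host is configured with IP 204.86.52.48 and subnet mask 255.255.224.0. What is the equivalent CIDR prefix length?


Binary: 11111111.11111111.11100000.00000000
Count leading 1s
Prefix: /19


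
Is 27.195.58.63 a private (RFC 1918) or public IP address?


RFC 1918 private ranges:
  10.0.0.0/8 (10.0.0.0 - 10.255.255.255)
  172.16.0.0/12 (172.16.0.0 - 172.31.255.255)
  192.168.0.0/16 (192.168.0.0 - 192.168.255.255)
Public (not in any RFC 1918 range)


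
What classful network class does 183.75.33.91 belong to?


First octet: 183
Binary: 10110111
10xxxxxx -> Class B (128-191)
Class B, default mask 255.255.0.0 (/16)


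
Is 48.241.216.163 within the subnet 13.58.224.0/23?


Subnet network: 13.58.224.0
Test IP AND mask: 48.241.216.0
No, 48.241.216.163 is not in 13.58.224.0/23


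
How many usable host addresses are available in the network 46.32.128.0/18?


Host bits = 32 - 18 = 14
Total addresses = 2^14 = 16384
Usable = total - 2 (network and broadcast)
Usable hosts: 16382


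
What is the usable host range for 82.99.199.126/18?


Network: 82.99.192.0
Broadcast: 82.99.255.255
First usable = network + 1
Last usable = broadcast - 1
Range: 82.99.192.1 to 82.99.255.254


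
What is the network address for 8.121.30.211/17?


IP:   00001000.01111001.00011110.11010011
Mask: 11111111.11111111.10000000.00000000
AND operation:
Net:  00001000.01111001.00000000.00000000
Network: 8.121.0.0/17


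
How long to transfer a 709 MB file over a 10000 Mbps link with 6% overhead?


Effective throughput = 10000 * (1 - 6/100) = 9400 Mbps
File size in Mb = 709 * 8 = 5672 Mb
Time = 5672 / 9400
Time = 0.6034 seconds


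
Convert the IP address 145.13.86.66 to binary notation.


145 = 10010001
13 = 00001101
86 = 01010110
66 = 01000010
Binary: 10010001.00001101.01010110.01000010


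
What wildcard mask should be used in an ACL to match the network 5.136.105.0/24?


Subnet mask: 255.255.255.0
Wildcard = 255.255.255.255 - subnet mask
255 - 255 = 0
255 - 255 = 0
255 - 255 = 0
255 - 0 = 255
Wildcard: 0.0.0.255


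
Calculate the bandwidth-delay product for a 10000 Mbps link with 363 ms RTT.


BDP = bandwidth * RTT
= 10000 Mbps * 363 ms
= 10000 * 1e6 * 363 / 1000 bits
= 3630000000 bits
= 453750000 bytes
= 443115.2344 KB
BDP = 3630000000 bits (453750000 bytes)


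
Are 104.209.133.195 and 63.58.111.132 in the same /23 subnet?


Mask: 255.255.254.0
104.209.133.195 AND mask = 104.209.132.0
63.58.111.132 AND mask = 63.58.110.0
No, different subnets (104.209.132.0 vs 63.58.110.0)


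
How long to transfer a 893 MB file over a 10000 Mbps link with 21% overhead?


Effective throughput = 10000 * (1 - 21/100) = 7900 Mbps
File size in Mb = 893 * 8 = 7144 Mb
Time = 7144 / 7900
Time = 0.9043 seconds


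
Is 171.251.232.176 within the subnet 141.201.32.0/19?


Subnet network: 141.201.32.0
Test IP AND mask: 171.251.224.0
No, 171.251.232.176 is not in 141.201.32.0/19


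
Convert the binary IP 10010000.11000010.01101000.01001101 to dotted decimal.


10010000 = 144
11000010 = 194
01101000 = 104
01001101 = 77
IP: 144.194.104.77


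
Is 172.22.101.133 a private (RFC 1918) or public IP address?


RFC 1918 private ranges:
  10.0.0.0/8 (10.0.0.0 - 10.255.255.255)
  172.16.0.0/12 (172.16.0.0 - 172.31.255.255)
  192.168.0.0/16 (192.168.0.0 - 192.168.255.255)
Private (in 172.16.0.0/12)


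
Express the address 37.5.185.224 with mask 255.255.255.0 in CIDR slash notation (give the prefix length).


Binary: 11111111.11111111.11111111.00000000
Count leading 1s
Prefix: /24


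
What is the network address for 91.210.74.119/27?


IP:   01011011.11010010.01001010.01110111
Mask: 11111111.11111111.11111111.11100000
AND operation:
Net:  01011011.11010010.01001010.01100000
Network: 91.210.74.96/27


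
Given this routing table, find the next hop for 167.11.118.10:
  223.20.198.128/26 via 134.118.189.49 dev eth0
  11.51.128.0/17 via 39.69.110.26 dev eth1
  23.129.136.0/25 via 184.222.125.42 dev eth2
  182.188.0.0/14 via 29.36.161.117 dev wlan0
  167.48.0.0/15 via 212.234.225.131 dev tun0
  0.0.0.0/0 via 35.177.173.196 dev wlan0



Longest prefix match for 167.11.118.10:
  /26 223.20.198.128: no
  /17 11.51.128.0: no
  /25 23.129.136.0: no
  /14 182.188.0.0: no
  /15 167.48.0.0: no
  /0 0.0.0.0: MATCH
Selected: next-hop 35.177.173.196 via wlan0 (matched /0)


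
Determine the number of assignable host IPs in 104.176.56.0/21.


Host bits = 32 - 21 = 11
Total addresses = 2^11 = 2048
Usable = total - 2 (network and broadcast)
Usable hosts: 2046


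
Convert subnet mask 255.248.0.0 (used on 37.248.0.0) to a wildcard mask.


Subnet mask: 255.248.0.0
Wildcard = 255.255.255.255 - subnet mask
255 - 255 = 0
255 - 248 = 7
255 - 0 = 255
255 - 0 = 255
Wildcard: 0.7.255.255


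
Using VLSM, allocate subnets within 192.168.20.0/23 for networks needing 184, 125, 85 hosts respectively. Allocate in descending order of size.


184 hosts -> /24 (254 usable): 192.168.20.0/24
125 hosts -> /25 (126 usable): 192.168.21.0/25
85 hosts -> /25 (126 usable): 192.168.21.128/25
Allocation: 192.168.20.0/24 (184 hosts, 254 usable); 192.168.21.0/25 (125 hosts, 126 usable); 192.168.21.128/25 (85 hosts, 126 usable)


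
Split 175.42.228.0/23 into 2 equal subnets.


New prefix = 23 + 1 = 24
Each subnet has 256 addresses
  175.42.228.0/24
  175.42.229.0/24
Subnets: 175.42.228.0/24, 175.42.229.0/24


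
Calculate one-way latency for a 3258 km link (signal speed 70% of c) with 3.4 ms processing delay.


Speed = 0.7 * 3e5 km/s = 210000 km/s
Propagation delay = 3258 / 210000 = 0.0155 s = 15.5143 ms
Processing delay = 3.4 ms
Total one-way latency = 18.9143 ms


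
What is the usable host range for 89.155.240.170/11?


Network: 89.128.0.0
Broadcast: 89.159.255.255
First usable = network + 1
Last usable = broadcast - 1
Range: 89.128.0.1 to 89.159.255.254


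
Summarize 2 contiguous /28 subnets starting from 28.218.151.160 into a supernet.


Original prefix: /28
Number of subnets: 2 = 2^1
New prefix = 28 - 1 = 27
Supernet: 28.218.151.160/27


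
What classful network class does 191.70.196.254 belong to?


First octet: 191
Binary: 10111111
10xxxxxx -> Class B (128-191)
Class B, default mask 255.255.0.0 (/16)


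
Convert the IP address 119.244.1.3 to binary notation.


119 = 01110111
244 = 11110100
1 = 00000001
3 = 00000011
Binary: 01110111.11110100.00000001.00000011


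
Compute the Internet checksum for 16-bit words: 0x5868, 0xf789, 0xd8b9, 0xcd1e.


Sum all words (with carry folding):
+ 0x5868 = 0x5868
+ 0xf789 = 0x4ff2
+ 0xd8b9 = 0x28ac
+ 0xcd1e = 0xf5ca
One's complement: ~0xf5ca
Checksum = 0x0a35


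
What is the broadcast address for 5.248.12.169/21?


Network: 5.248.8.0/21
Host bits = 11
Set all host bits to 1:
Broadcast: 5.248.15.255


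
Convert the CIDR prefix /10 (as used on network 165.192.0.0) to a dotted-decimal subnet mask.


/10 means 10 network bits, 22 host bits
Binary: 11111111110000000000000000000000
Mask: 255.192.0.0


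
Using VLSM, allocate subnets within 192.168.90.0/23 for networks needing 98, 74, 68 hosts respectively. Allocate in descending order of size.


98 hosts -> /25 (126 usable): 192.168.90.0/25
74 hosts -> /25 (126 usable): 192.168.90.128/25
68 hosts -> /25 (126 usable): 192.168.91.0/25
Allocation: 192.168.90.0/25 (98 hosts, 126 usable); 192.168.90.128/25 (74 hosts, 126 usable); 192.168.91.0/25 (68 hosts, 126 usable)


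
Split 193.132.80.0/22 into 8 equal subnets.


New prefix = 22 + 3 = 25
Each subnet has 128 addresses
  193.132.80.0/25
  193.132.80.128/25
  193.132.81.0/25
  193.132.81.128/25
  193.132.82.0/25
  193.132.82.128/25
  193.132.83.0/25
  193.132.83.128/25
Subnets: 193.132.80.0/25, 193.132.80.128/25, 193.132.81.0/25, 193.132.81.128/25, 193.132.82.0/25, 193.132.82.128/25, 193.132.83.0/25, 193.132.83.128/25


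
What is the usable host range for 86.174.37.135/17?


Network: 86.174.0.0
Broadcast: 86.174.127.255
First usable = network + 1
Last usable = broadcast - 1
Range: 86.174.0.1 to 86.174.127.254


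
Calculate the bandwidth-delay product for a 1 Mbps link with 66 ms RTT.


BDP = bandwidth * RTT
= 1 Mbps * 66 ms
= 1 * 1e6 * 66 / 1000 bits
= 66000 bits
= 8250 bytes
= 8.0566 KB
BDP = 66000 bits (8250 bytes)


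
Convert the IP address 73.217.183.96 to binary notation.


73 = 01001001
217 = 11011001
183 = 10110111
96 = 01100000
Binary: 01001001.11011001.10110111.01100000


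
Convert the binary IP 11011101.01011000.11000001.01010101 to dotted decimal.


11011101 = 221
01011000 = 88
11000001 = 193
01010101 = 85
IP: 221.88.193.85


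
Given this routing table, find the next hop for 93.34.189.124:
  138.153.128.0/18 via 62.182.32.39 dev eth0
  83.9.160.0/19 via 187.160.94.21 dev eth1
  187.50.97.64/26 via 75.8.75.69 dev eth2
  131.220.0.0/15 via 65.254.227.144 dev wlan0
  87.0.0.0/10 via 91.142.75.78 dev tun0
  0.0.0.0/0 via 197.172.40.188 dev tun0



Longest prefix match for 93.34.189.124:
  /18 138.153.128.0: no
  /19 83.9.160.0: no
  /26 187.50.97.64: no
  /15 131.220.0.0: no
  /10 87.0.0.0: no
  /0 0.0.0.0: MATCH
Selected: next-hop 197.172.40.188 via tun0 (matched /0)


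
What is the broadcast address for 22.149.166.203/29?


Network: 22.149.166.200/29
Host bits = 3
Set all host bits to 1:
Broadcast: 22.149.166.207


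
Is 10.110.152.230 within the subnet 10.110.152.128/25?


Subnet network: 10.110.152.128
Test IP AND mask: 10.110.152.128
Yes, 10.110.152.230 is in 10.110.152.128/25


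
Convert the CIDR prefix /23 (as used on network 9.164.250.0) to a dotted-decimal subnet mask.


/23 means 23 network bits, 9 host bits
Binary: 11111111111111111111111000000000
Mask: 255.255.254.0


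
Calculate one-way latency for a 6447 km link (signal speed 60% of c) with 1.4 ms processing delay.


Speed = 0.6 * 3e5 km/s = 180000 km/s
Propagation delay = 6447 / 180000 = 0.0358 s = 35.8167 ms
Processing delay = 1.4 ms
Total one-way latency = 37.2167 ms


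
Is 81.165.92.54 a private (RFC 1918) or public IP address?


RFC 1918 private ranges:
  10.0.0.0/8 (10.0.0.0 - 10.255.255.255)
  172.16.0.0/12 (172.16.0.0 - 172.31.255.255)
  192.168.0.0/16 (192.168.0.0 - 192.168.255.255)
Public (not in any RFC 1918 range)


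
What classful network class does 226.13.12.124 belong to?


First octet: 226
Binary: 11100010
1110xxxx -> Class D (224-239)
Class D (multicast), default mask N/A


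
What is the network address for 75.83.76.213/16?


IP:   01001011.01010011.01001100.11010101
Mask: 11111111.11111111.00000000.00000000
AND operation:
Net:  01001011.01010011.00000000.00000000
Network: 75.83.0.0/16


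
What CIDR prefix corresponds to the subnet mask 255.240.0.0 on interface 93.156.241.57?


Binary: 11111111.11110000.00000000.00000000
Count leading 1s
Prefix: /12


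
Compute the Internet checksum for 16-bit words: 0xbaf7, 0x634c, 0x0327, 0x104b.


Sum all words (with carry folding):
+ 0xbaf7 = 0xbaf7
+ 0x634c = 0x1e44
+ 0x0327 = 0x216b
+ 0x104b = 0x31b6
One's complement: ~0x31b6
Checksum = 0xce49


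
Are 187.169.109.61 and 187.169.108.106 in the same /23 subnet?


Mask: 255.255.254.0
187.169.109.61 AND mask = 187.169.108.0
187.169.108.106 AND mask = 187.169.108.0
Yes, same subnet (187.169.108.0)


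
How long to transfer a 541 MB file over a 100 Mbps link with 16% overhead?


Effective throughput = 100 * (1 - 16/100) = 84 Mbps
File size in Mb = 541 * 8 = 4328 Mb
Time = 4328 / 84
Time = 51.5238 seconds


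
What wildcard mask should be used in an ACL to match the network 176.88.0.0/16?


Subnet mask: 255.255.0.0
Wildcard = 255.255.255.255 - subnet mask
255 - 255 = 0
255 - 255 = 0
255 - 0 = 255
255 - 0 = 255
Wildcard: 0.0.255.255


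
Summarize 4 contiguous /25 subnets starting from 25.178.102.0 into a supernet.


Original prefix: /25
Number of subnets: 4 = 2^2
New prefix = 25 - 2 = 23
Supernet: 25.178.102.0/23


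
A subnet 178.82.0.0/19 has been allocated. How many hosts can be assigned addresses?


Host bits = 32 - 19 = 13
Total addresses = 2^13 = 8192
Usable = total - 2 (network and broadcast)
Usable hosts: 8190


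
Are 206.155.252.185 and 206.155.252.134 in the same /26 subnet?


Mask: 255.255.255.192
206.155.252.185 AND mask = 206.155.252.128
206.155.252.134 AND mask = 206.155.252.128
Yes, same subnet (206.155.252.128)


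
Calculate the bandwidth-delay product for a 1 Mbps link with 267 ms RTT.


BDP = bandwidth * RTT
= 1 Mbps * 267 ms
= 1 * 1e6 * 267 / 1000 bits
= 267000 bits
= 33375 bytes
= 32.5928 KB
BDP = 267000 bits (33375 bytes)


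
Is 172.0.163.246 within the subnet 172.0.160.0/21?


Subnet network: 172.0.160.0
Test IP AND mask: 172.0.160.0
Yes, 172.0.163.246 is in 172.0.160.0/21


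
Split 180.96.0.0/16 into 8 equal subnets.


New prefix = 16 + 3 = 19
Each subnet has 8192 addresses
  180.96.0.0/19
  180.96.32.0/19
  180.96.64.0/19
  180.96.96.0/19
  180.96.128.0/19
  180.96.160.0/19
  180.96.192.0/19
  180.96.224.0/19
Subnets: 180.96.0.0/19, 180.96.32.0/19, 180.96.64.0/19, 180.96.96.0/19, 180.96.128.0/19, 180.96.160.0/19, 180.96.192.0/19, 180.96.224.0/19


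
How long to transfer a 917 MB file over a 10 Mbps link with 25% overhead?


Effective throughput = 10 * (1 - 25/100) = 7.5 Mbps
File size in Mb = 917 * 8 = 7336 Mb
Time = 7336 / 7.5
Time = 978.1333 seconds


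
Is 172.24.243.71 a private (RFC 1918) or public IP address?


RFC 1918 private ranges:
  10.0.0.0/8 (10.0.0.0 - 10.255.255.255)
  172.16.0.0/12 (172.16.0.0 - 172.31.255.255)
  192.168.0.0/16 (192.168.0.0 - 192.168.255.255)
Private (in 172.16.0.0/12)
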